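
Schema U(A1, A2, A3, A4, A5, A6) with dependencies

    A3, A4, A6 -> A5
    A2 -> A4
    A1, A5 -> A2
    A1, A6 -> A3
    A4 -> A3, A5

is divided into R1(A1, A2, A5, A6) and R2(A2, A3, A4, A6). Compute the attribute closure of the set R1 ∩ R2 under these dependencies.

A2, A3, A4, A5, A6

R1 ∩ R2 = {A2, A6}.
A2 → A4 applies, adding A4
A4 → A3, A5 applies, adding A3, A5
Closure: {A2, A3, A4, A5, A6}.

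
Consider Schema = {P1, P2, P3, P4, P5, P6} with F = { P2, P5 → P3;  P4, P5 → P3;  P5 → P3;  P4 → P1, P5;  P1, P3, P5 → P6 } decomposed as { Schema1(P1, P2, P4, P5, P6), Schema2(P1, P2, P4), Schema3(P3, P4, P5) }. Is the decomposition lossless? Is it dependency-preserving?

lossless and dependency-preserving

Lossless test (chase): Rows 1 and 3 agree on P4, P5; apply P4, P5→P3 and equate their P3 entries. Rows 1 and 2 agree on P4; apply P4→P1, P5 and equate their P1, P5 entries. Rows 1 and 3 agree on P4; apply P4→P1, P5 and equate their P1, P5 entries. Rows 1 and 3 agree on P1, P3, P5; apply P1, P3, P5→P6 and equate their P6 entries. Rows 1 and 2 agree on P2, P5; apply P2, P5→P3 and equate their P3 entries. Rows 1 and 2 agree on P1, P3, P5; apply P1, P3, P5→P6 and equate their P6 entries. Row 1 is now all distinguished symbols — the join is lossless.
Dependency preservation: P2, P5 → P3; P1, P3, P5 → P6 are not contained in any single fragment, but the restricted closure of each left-hand side across the fragments still reaches the right-hand side; the remaining FDs each lie inside some fragment. All dependencies are preserved.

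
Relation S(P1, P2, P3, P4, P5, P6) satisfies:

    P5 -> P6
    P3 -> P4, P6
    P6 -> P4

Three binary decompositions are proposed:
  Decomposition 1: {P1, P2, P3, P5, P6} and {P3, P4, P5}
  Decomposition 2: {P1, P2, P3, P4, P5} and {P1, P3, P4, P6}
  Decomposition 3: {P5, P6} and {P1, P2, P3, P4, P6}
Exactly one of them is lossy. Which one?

Decomposition 3

Decomposition 1: common = {P3, P5}, closure = {P3, P4, P5, P6} → lossless.
Decomposition 2: common = {P1, P3, P4}, closure = {P1, P3, P4, P6} → lossless.
Decomposition 3: common = {P6}, closure = {P4, P6} → lossy.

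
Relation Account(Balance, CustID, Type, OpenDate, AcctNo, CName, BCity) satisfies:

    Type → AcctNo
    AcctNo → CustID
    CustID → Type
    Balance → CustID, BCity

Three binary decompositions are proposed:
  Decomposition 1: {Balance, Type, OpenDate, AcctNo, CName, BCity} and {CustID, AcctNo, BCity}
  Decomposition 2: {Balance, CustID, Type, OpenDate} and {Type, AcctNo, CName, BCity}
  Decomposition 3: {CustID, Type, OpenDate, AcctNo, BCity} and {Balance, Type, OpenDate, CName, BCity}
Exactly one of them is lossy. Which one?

Decomposition 2

Decomposition 1: common = {AcctNo, BCity}, closure = {CustID, Type, AcctNo, BCity} → lossless.
Decomposition 2: common = {Type}, closure = {CustID, Type, AcctNo} → lossy.
Decomposition 3: common = {Type, OpenDate, BCity}, closure = {CustID, Type, OpenDate, AcctNo, BCity} → lossless.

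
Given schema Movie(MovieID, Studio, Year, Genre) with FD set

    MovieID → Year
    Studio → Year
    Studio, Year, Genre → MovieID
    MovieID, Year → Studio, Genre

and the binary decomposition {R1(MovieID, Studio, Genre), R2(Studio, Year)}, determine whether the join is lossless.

Yes

Common attributes: R1 ∩ R2 = {Studio}.
Closure of {Studio}: Studio → Year applies, adding Year. So (Studio)⁺ = {Studio, Year}.
This closure contains every attribute of R2, so R1 ∩ R2 → R2. The join is lossless.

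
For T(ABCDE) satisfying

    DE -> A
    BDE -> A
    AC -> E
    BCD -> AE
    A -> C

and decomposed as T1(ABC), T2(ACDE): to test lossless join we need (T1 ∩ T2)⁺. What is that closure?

ACE

T1 ∩ T2 = {AC}.
AC → E applies, adding E
Closure: {ACE}.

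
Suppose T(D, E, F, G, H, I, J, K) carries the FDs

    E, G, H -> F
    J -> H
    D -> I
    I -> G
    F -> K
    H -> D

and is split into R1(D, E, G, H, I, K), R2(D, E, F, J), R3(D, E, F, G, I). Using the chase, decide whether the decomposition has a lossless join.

Chase test. Columns are D, E, F, G, H, I, J, K; row i has aⱼ where attribute j ∈ Ri, else bᵢⱼ.
Initial tableau (one row per fragment):
  row 1: a1 a2 b13 a4 a5 a6 b17 a8
  row 2: a1 a2 a3 b24 b25 b26 a7 b28
  row 3: a1 a2 a3 a4 b35 a6 b37 b38
Rows 1 and 2 agree on D; apply D→I and equate their I entries.
Rows 1 and 2 agree on I; apply I→G and equate their G entries.
Rows 2 and 3 agree on F; apply F→K and equate their K entries.
No row becomes fully distinguished — the join is lossy.

No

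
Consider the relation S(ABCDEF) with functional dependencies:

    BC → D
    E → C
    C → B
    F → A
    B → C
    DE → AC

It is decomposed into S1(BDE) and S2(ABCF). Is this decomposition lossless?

No

Common attributes: S1 ∩ S2 = {B}.
Closure of {B}: B → C applies, adding C; BC → D applies, adding D. So (B)⁺ = {BCD}.
The closure contains neither all of S1 = {BDE} nor all of S2 = {ABCF}, so the common attributes are not a superkey of either fragment. The join is lossy.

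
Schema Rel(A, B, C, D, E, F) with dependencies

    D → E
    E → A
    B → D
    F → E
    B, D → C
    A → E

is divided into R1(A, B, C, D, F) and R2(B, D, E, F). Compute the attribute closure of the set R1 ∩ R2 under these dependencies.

R1 ∩ R2 = {B, D, F}.
D → E applies, adding E
E → A applies, adding A
B, D → C applies, adding C
Closure: {A, B, C, D, E, F}.

A, B, C, D, E, F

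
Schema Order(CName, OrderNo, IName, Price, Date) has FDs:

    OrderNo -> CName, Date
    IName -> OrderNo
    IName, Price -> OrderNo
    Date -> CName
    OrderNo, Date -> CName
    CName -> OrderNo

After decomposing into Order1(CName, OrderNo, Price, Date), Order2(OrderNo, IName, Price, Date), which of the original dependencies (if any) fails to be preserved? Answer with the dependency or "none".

OrderNo → CName, Date lies within Order1.
IName → OrderNo lies within Order2.
IName, Price → OrderNo lies within Order2.
Date → CName lies within Order1.
OrderNo, Date → CName lies within Order1.
CName → OrderNo lies within Order1.
Every dependency is enforceable on the fragments, so the decomposition is dependency-preserving.

none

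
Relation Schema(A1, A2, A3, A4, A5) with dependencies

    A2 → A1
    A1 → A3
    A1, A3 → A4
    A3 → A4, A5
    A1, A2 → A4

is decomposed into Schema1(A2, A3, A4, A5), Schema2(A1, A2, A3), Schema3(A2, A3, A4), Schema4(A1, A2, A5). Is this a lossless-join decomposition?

Chase test. Columns are A1, A2, A3, A4, A5; row i has aⱼ where attribute j ∈ Schemai, else bᵢⱼ.
Initial tableau (one row per fragment):
  row 1: b11 a2 a3 a4 a5
  row 2: a1 a2 a3 b24 b25
  row 3: b31 a2 a3 a4 b35
  row 4: a1 a2 b43 b44 a5
Rows 1 and 2 agree on A2; apply A2→A1 and equate their A1 entries.
Rows 1 and 3 agree on A2; apply A2→A1 and equate their A1 entries.
Rows 1 and 4 agree on A1; apply A1→A3 and equate their A3 entries.
Rows 1 and 2 agree on A1, A3; apply A1, A3→A4 and equate their A4 entries.
Rows 1 and 4 agree on A1, A3; apply A1, A3→A4 and equate their A4 entries.
Rows 1 and 2 agree on A3; apply A3→A4, A5 and equate their A4, A5 entries.
Rows 1 and 3 agree on A3; apply A3→A4, A5 and equate their A4, A5 entries.
Row 1 is now all distinguished symbols — the join is lossless.

Yes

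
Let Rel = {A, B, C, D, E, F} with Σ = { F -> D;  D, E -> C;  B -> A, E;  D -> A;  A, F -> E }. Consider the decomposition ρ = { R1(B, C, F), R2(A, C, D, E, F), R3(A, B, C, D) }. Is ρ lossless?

Yes

Chase test. Columns are A, B, C, D, E, F; row i has aⱼ where attribute j ∈ Ri, else bᵢⱼ.
Initial tableau (one row per fragment):
  row 1: b11 a2 a3 b14 b15 a6
  row 2: a1 b22 a3 a4 a5 a6
  row 3: a1 a2 a3 a4 b35 b36
Rows 1 and 2 agree on F; apply F→D and equate their D entries.
Rows 1 and 3 agree on B; apply B→A, E and equate their A, E entries.
Rows 1 and 2 agree on A, F; apply A, F→E and equate their E entries.
Row 1 is now all distinguished symbols — the join is lossless.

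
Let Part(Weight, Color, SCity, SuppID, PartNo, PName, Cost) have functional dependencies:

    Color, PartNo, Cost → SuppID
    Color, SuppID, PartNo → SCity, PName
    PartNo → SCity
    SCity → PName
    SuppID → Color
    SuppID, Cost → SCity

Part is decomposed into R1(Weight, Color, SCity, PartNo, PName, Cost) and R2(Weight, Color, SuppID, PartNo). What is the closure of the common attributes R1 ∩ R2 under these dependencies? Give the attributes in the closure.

R1 ∩ R2 = {Weight, Color, PartNo}.
PartNo → SCity applies, adding SCity
SCity → PName applies, adding PName
Closure: {Weight, Color, SCity, PartNo, PName}.

Weight, Color, SCity, PartNo, PName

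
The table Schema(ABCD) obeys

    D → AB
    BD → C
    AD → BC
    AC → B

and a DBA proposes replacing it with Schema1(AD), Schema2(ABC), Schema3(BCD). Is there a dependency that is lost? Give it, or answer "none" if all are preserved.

none

D → AB: restricted closure across fragments reaches AB.
BD → C lies within Schema3.
AD → BC: restricted closure across fragments reaches BC.
AC → B lies within Schema2.
Every dependency is enforceable on the fragments, so the decomposition is dependency-preserving.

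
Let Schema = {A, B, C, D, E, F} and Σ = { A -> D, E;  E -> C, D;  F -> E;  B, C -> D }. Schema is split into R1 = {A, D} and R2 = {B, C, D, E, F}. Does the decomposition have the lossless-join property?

No

Common attributes: R1 ∩ R2 = {D}.
No dependency enlarges {D}, so (D)⁺ = {D}.
The closure contains neither all of R1 = {A, D} nor all of R2 = {B, C, D, E, F}, so the common attributes are not a superkey of either fragment. The join is lossy.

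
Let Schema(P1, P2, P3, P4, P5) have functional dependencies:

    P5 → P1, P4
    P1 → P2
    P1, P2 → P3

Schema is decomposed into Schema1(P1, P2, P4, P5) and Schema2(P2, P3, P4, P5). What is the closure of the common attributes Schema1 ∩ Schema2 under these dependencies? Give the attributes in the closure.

P1, P2, P3, P4, P5

Schema1 ∩ Schema2 = {P2, P4, P5}.
P5 → P1, P4 applies, adding P1
P1, P2 → P3 applies, adding P3
Closure: {P1, P2, P3, P4, P5}.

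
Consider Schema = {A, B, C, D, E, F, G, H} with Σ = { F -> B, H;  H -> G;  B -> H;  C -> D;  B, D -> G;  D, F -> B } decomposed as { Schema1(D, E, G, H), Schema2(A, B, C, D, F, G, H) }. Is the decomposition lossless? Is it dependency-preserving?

lossy but dependency-preserving

Lossless test: (D, G, H)⁺ = {D, G, H}, which is a superkey of neither fragment — lossy.
Dependency preservation: every FD's attributes lie within a single fragment, so each can be enforced locally — preserved.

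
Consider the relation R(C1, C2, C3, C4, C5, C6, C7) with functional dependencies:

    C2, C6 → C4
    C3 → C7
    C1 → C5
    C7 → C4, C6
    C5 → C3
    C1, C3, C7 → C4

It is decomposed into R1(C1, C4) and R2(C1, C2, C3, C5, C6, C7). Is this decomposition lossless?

Yes

Common attributes: R1 ∩ R2 = {C1}.
Closure of {C1}: C1 → C5 applies, adding C5; C5 → C3 applies, adding C3; C3 → C7 applies, adding C7; C7 → C4, C6 applies, adding C4, C6. So (C1)⁺ = {C1, C3, C4, C5, C6, C7}.
This closure contains every attribute of R1, so R1 ∩ R2 → R1. The join is lossless.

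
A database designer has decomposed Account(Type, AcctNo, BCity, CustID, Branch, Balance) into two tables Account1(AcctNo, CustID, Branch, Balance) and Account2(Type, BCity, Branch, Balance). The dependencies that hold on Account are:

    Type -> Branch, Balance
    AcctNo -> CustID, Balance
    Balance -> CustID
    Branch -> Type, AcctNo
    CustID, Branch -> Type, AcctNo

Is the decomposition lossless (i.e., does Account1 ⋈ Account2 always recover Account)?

Common attributes: Account1 ∩ Account2 = {Branch, Balance}.
Closure of {Branch, Balance}: Balance → CustID applies, adding CustID; Branch → Type, AcctNo applies, adding Type, AcctNo. So (Branch, Balance)⁺ = {Type, AcctNo, CustID, Branch, Balance}.
This closure contains every attribute of Account1, so Account1 ∩ Account2 → Account1. The join is lossless.

Yes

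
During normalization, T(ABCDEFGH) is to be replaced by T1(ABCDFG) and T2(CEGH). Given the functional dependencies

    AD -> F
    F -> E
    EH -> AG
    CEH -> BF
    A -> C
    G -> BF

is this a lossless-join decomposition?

No

Common attributes: T1 ∩ T2 = {CG}.
Closure of {CG}: G → BF applies, adding BF; F → E applies, adding E. So (CG)⁺ = {BCEFG}.
The closure contains neither all of T1 = {ABCDFG} nor all of T2 = {CEGH}, so the common attributes are not a superkey of either fragment. The join is lossy.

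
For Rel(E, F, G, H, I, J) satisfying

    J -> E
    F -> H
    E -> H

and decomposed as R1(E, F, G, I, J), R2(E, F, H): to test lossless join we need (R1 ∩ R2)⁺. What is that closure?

E, F, H

R1 ∩ R2 = {E, F}.
F → H applies, adding H
Closure: {E, F, H}.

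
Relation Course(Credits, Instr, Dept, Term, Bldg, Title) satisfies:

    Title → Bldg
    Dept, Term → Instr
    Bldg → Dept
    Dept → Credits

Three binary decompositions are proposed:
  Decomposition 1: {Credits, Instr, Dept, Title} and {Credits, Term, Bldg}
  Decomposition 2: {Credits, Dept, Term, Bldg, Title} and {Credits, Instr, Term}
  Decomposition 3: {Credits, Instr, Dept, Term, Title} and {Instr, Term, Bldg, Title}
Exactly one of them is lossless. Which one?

Decomposition 1: common = {Credits}, closure = {Credits} → lossy.
Decomposition 2: common = {Credits, Term}, closure = {Credits, Term} → lossy.
Decomposition 3: common = {Instr, Term, Title}, closure = {Credits, Instr, Dept, Term, Bldg, Title} → lossless.

Decomposition 3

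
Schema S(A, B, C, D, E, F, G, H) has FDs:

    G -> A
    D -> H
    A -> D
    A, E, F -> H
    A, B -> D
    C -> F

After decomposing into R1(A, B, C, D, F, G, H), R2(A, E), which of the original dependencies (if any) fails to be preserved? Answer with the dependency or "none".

none

G → A lies within R1.
D → H lies within R1.
A → D lies within R1.
A, E, F → H: restricted closure across fragments reaches H.
A, B → D lies within R1.
C → F lies within R1.
Every dependency is enforceable on the fragments, so the decomposition is dependency-preserving.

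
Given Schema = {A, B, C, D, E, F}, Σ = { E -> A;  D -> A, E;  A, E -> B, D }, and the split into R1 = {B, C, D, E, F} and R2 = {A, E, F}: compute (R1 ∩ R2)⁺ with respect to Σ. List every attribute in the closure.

R1 ∩ R2 = {E, F}.
E → A applies, adding A
A, E → B, D applies, adding B, D
Closure: {A, B, D, E, F}.

A, B, D, E, F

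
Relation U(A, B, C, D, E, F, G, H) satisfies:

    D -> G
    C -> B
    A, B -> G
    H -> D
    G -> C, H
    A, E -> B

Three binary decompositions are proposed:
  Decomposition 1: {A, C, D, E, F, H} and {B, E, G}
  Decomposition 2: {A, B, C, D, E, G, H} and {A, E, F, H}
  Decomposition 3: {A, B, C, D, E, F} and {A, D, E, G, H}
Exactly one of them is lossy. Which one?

Decomposition 1

Decomposition 1: common = {E}, closure = {E} → lossy.
Decomposition 2: common = {A, E, H}, closure = {A, B, C, D, E, G, H} → lossless.
Decomposition 3: common = {A, D, E}, closure = {A, B, C, D, E, G, H} → lossless.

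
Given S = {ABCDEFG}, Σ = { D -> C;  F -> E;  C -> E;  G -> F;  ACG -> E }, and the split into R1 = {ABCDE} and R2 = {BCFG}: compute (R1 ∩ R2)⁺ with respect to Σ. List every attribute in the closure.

BCE

R1 ∩ R2 = {BC}.
C → E applies, adding E
Closure: {BCE}.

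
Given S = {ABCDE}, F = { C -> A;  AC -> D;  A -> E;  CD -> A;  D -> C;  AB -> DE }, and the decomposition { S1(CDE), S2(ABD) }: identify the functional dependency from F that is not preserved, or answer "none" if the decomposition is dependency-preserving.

Check A → E: no single fragment contains all of {AE}, and the restricted closure of {A} across the fragments never reaches {E}.
C → A is preserved.
AC → D is preserved.
CD → A is preserved.
D → C is preserved.
AB → DE is preserved.

A -> E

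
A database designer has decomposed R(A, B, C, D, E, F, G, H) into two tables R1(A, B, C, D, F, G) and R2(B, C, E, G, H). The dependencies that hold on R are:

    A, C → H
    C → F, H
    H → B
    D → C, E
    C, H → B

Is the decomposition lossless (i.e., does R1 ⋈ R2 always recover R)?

No

Common attributes: R1 ∩ R2 = {B, C, G}.
Closure of {B, C, G}: C → F, H applies, adding F, H. So (B, C, G)⁺ = {B, C, F, G, H}.
The closure contains neither all of R1 = {A, B, C, D, F, G} nor all of R2 = {B, C, E, G, H}, so the common attributes are not a superkey of either fragment. The join is lossy.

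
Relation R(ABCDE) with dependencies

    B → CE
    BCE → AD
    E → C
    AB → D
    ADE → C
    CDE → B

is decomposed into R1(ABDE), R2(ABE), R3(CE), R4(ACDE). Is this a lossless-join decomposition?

Yes

Chase test. Columns are ABCDE; row i has aⱼ where attribute j ∈ Ri, else bᵢⱼ.
Initial tableau (one row per fragment):
  row 1: a1 a2 b13 a4 a5
  row 2: a1 a2 b23 b24 a5
  row 3: b31 b32 a3 b34 a5
  row 4: a1 b42 a3 a4 a5
Rows 1 and 2 agree on B; apply B→CE and equate their CE entries.
Rows 1 and 2 agree on BCE; apply BCE→AD and equate their AD entries.
Rows 1 and 3 agree on E; apply E→C and equate their C entries.
Rows 1 and 4 agree on CDE; apply CDE→B and equate their B entries.
Row 1 is now all distinguished symbols — the join is lossless.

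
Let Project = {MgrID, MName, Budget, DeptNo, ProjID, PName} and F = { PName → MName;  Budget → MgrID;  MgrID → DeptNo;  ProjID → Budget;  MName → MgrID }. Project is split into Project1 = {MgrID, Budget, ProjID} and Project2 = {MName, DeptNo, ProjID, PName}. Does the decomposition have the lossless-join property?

Common attributes: Project1 ∩ Project2 = {ProjID}.
Closure of {ProjID}: ProjID → Budget applies, adding Budget; Budget → MgrID applies, adding MgrID; MgrID → DeptNo applies, adding DeptNo. So (ProjID)⁺ = {MgrID, Budget, DeptNo, ProjID}.
This closure contains every attribute of Project1, so Project1 ∩ Project2 → Project1. The join is lossless.

Yes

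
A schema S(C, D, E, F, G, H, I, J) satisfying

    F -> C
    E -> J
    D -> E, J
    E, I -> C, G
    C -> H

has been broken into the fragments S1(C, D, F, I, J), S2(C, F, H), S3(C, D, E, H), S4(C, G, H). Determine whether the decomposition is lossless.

No

Chase test. Columns are C, D, E, F, G, H, I, J; row i has aⱼ where attribute j ∈ Si, else bᵢⱼ.
Initial tableau (one row per fragment):
  row 1: a1 a2 b13 a4 b15 b16 a7 a8
  row 2: a1 b22 b23 a4 b25 a6 b27 b28
  row 3: a1 a2 a3 b34 b35 a6 b37 b38
  row 4: a1 b42 b43 b44 a5 a6 b47 b48
Rows 1 and 3 agree on D; apply D→E, J and equate their E, J entries.
Rows 1 and 2 agree on C; apply C→H and equate their H entries.
No row becomes fully distinguished — the join is lossy.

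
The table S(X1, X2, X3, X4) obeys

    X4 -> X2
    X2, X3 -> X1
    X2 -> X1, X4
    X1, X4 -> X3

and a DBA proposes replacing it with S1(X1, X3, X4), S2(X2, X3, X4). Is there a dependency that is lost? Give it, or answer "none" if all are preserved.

X4 → X2 lies within S2.
X2, X3 → X1: restricted closure across fragments reaches X1.
X2 → X1, X4: restricted closure across fragments reaches X1, X4.
X1, X4 → X3 lies within S1.
Every dependency is enforceable on the fragments, so the decomposition is dependency-preserving.

none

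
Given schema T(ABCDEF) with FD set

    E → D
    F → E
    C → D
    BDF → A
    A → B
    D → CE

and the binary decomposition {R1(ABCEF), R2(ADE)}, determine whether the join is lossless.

Yes

Common attributes: R1 ∩ R2 = {AE}.
Closure of {AE}: E → D applies, adding D; A → B applies, adding B; D → CE applies, adding C. So (AE)⁺ = {ABCDE}.
This closure contains every attribute of R2, so R1 ∩ R2 → R2. The join is lossless.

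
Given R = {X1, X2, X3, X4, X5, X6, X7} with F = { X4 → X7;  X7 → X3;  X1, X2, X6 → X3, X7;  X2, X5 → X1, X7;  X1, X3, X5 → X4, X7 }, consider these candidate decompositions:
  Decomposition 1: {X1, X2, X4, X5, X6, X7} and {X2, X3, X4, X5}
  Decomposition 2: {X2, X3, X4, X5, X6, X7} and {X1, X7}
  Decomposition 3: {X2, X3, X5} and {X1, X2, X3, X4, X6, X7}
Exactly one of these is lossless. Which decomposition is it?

Decomposition 1

Decomposition 1: common = {X2, X4, X5}, closure = {X1, X2, X3, X4, X5, X7} → lossless.
Decomposition 2: common = {X7}, closure = {X3, X7} → lossy.
Decomposition 3: common = {X2, X3}, closure = {X2, X3} → lossy.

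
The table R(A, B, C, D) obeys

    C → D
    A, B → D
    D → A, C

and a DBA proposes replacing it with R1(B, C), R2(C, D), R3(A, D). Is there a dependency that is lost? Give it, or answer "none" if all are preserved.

Check A, B → D: no single fragment contains all of {A, B, D}, and the restricted closure of {A, B} across the fragments never reaches {D}.
C → D is preserved.
D → A, C is preserved.

A, B → D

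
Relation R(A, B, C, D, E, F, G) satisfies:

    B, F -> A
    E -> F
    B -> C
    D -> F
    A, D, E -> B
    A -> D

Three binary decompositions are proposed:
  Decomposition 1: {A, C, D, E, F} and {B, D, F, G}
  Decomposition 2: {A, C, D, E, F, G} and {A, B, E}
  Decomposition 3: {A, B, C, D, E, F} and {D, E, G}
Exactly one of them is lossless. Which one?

Decomposition 2

Decomposition 1: common = {D, F}, closure = {D, F} → lossy.
Decomposition 2: common = {A, E}, closure = {A, B, C, D, E, F} → lossless.
Decomposition 3: common = {D, E}, closure = {D, E, F} → lossy.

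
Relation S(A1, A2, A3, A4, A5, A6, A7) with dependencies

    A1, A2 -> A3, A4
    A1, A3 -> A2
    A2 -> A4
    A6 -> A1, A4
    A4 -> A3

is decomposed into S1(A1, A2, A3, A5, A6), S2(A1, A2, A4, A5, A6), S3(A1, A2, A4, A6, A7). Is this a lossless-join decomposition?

Chase test. Columns are A1, A2, A3, A4, A5, A6, A7; row i has aⱼ where attribute j ∈ Si, else bᵢⱼ.
Initial tableau (one row per fragment):
  row 1: a1 a2 a3 b14 a5 a6 b17
  row 2: a1 a2 b23 a4 a5 a6 b27
  row 3: a1 a2 b33 a4 b35 a6 a7
Rows 1 and 2 agree on A1, A2; apply A1, A2→A3, A4 and equate their A3, A4 entries.
Rows 1 and 3 agree on A1, A2; apply A1, A2→A3, A4 and equate their A3, A4 entries.
No row becomes fully distinguished — the join is lossy.

No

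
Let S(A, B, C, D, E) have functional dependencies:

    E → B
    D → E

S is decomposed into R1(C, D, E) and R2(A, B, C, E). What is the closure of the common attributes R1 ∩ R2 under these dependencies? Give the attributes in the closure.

R1 ∩ R2 = {C, E}.
E → B applies, adding B
Closure: {B, C, E}.

B, C, E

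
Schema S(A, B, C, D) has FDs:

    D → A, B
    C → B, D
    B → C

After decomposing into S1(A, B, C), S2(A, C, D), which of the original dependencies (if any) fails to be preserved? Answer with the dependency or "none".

D → A, B: restricted closure across fragments reaches A, B.
C → B, D: restricted closure across fragments reaches B, D.
B → C lies within S1.
Every dependency is enforceable on the fragments, so the decomposition is dependency-preserving.

none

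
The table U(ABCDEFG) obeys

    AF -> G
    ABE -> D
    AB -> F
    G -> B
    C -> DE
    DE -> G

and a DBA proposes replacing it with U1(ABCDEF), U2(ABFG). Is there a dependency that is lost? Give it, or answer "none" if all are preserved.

Check DE → G: no single fragment contains all of {DEG}, and the restricted closure of {DE} across the fragments never reaches {G}.
AF → G is preserved.
ABE → D is preserved.
AB → F is preserved.
G → B is preserved.
C → DE is preserved.

DE -> G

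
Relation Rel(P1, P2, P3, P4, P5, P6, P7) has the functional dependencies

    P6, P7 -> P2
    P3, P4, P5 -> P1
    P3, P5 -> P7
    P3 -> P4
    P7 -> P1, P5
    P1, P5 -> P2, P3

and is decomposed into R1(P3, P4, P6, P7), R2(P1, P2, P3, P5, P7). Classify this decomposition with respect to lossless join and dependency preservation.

Lossless test: (P3, P7)⁺ = {P1, P2, P3, P4, P5, P7}, which contains all of one fragment — lossless.
Dependency preservation: P6, P7 → P2; P3, P4, P5 → P1 are not contained in any single fragment, but the restricted closure of each left-hand side across the fragments still reaches the right-hand side; the remaining FDs each lie inside some fragment. All dependencies are preserved.

lossless and dependency-preserving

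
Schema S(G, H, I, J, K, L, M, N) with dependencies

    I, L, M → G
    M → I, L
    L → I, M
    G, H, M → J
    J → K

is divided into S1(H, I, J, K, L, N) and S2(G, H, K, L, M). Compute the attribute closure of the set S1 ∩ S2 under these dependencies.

G, H, I, J, K, L, M

S1 ∩ S2 = {H, K, L}.
L → I, M applies, adding I, M
I, L, M → G applies, adding G
G, H, M → J applies, adding J
Closure: {G, H, I, J, K, L, M}.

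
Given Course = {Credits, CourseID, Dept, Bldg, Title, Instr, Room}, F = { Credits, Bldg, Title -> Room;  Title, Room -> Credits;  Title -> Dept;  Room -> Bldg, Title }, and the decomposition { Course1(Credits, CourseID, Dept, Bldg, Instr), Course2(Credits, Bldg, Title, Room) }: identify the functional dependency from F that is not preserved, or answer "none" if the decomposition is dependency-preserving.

Title -> Dept

Check Title → Dept: no single fragment contains all of {Dept, Title}, and the restricted closure of {Title} across the fragments never reaches {Dept}.
Credits, Bldg, Title → Room is preserved.
Title, Room → Credits is preserved.
Room → Bldg, Title is preserved.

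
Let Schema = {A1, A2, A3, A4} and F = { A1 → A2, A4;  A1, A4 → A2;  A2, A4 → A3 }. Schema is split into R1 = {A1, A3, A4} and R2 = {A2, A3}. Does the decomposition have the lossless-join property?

No

Common attributes: R1 ∩ R2 = {A3}.
No dependency enlarges {A3}, so (A3)⁺ = {A3}.
The closure contains neither all of R1 = {A1, A3, A4} nor all of R2 = {A2, A3}, so the common attributes are not a superkey of either fragment. The join is lossy.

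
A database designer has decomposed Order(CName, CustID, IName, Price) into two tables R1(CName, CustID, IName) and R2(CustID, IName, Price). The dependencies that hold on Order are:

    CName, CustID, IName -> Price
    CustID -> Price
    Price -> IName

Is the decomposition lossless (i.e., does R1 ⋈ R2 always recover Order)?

Yes

Common attributes: R1 ∩ R2 = {CustID, IName}.
Closure of {CustID, IName}: CustID → Price applies, adding Price. So (CustID, IName)⁺ = {CustID, IName, Price}.
This closure contains every attribute of R2, so R1 ∩ R2 → R2. The join is lossless.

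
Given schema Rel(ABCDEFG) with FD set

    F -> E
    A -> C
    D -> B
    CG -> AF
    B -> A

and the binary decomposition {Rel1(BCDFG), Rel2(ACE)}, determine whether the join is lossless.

No

Common attributes: Rel1 ∩ Rel2 = {C}.
No dependency enlarges {C}, so (C)⁺ = {C}.
The closure contains neither all of Rel1 = {BCDFG} nor all of Rel2 = {ACE}, so the common attributes are not a superkey of either fragment. The join is lossy.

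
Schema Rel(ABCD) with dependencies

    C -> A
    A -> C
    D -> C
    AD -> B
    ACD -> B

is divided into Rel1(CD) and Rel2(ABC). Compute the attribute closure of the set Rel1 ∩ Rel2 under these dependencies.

Rel1 ∩ Rel2 = {C}.
C → A applies, adding A
Closure: {AC}.

AC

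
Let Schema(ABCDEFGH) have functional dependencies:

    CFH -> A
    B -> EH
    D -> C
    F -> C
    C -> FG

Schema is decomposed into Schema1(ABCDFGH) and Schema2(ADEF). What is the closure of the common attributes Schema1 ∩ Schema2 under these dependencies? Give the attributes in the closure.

Schema1 ∩ Schema2 = {ADF}.
D → C applies, adding C
C → FG applies, adding G
Closure: {ACDFG}.

ACDFG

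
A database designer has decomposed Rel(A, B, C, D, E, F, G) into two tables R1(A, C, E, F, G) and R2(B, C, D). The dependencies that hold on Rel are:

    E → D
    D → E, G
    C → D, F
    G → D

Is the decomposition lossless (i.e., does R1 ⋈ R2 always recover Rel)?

No

Common attributes: R1 ∩ R2 = {C}.
Closure of {C}: C → D, F applies, adding D, F; D → E, G applies, adding E, G. So (C)⁺ = {C, D, E, F, G}.
The closure contains neither all of R1 = {A, C, E, F, G} nor all of R2 = {B, C, D}, so the common attributes are not a superkey of either fragment. The join is lossy.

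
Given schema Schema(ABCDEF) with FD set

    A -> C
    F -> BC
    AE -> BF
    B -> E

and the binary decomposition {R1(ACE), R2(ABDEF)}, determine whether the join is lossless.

Yes

Common attributes: R1 ∩ R2 = {AE}.
Closure of {AE}: A → C applies, adding C; AE → BF applies, adding BF. So (AE)⁺ = {ABCEF}.
This closure contains every attribute of R1, so R1 ∩ R2 → R1. The join is lossless.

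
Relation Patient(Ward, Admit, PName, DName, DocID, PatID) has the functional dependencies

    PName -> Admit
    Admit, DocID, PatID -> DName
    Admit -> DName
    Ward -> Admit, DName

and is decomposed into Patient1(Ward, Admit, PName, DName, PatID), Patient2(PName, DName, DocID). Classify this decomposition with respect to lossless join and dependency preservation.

Lossless test: (PName, DName)⁺ = {Admit, PName, DName}, which is a superkey of neither fragment — lossy.
Dependency preservation: Admit, DocID, PatID → DName is not contained in any single fragment, but the restricted closure of its left-hand side across the fragments still reaches the right-hand side; the remaining FDs each lie inside some fragment. All dependencies are preserved.

lossy but dependency-preserving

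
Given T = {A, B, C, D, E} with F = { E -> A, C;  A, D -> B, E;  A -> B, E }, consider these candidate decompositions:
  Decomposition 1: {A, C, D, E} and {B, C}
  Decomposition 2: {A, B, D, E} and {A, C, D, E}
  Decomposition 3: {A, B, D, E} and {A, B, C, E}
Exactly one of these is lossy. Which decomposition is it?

Decomposition 1

Decomposition 1: common = {C}, closure = {C} → lossy.
Decomposition 2: common = {A, D, E}, closure = {A, B, C, D, E} → lossless.
Decomposition 3: common = {A, B, E}, closure = {A, B, C, E} → lossless.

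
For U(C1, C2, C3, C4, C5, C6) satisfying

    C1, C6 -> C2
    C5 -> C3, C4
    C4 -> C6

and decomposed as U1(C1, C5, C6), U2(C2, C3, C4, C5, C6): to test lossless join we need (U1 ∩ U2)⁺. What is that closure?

C3, C4, C5, C6

U1 ∩ U2 = {C5, C6}.
C5 → C3, C4 applies, adding C3, C4
Closure: {C3, C4, C5, C6}.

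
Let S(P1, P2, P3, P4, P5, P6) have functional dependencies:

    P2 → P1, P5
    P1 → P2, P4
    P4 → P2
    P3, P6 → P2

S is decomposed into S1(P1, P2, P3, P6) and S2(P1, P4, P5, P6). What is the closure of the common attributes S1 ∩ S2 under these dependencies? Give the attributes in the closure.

S1 ∩ S2 = {P1, P6}.
P1 → P2, P4 applies, adding P2, P4
P2 → P1, P5 applies, adding P5
Closure: {P1, P2, P4, P5, P6}.

P1, P2, P4, P5, P6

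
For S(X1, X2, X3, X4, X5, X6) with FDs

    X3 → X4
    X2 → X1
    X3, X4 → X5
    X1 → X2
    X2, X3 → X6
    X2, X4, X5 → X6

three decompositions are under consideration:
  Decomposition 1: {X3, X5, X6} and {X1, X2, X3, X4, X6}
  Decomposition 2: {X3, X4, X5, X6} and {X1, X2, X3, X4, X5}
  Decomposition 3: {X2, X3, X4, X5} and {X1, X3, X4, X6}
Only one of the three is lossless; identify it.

Decomposition 1

Decomposition 1: common = {X3, X6}, closure = {X3, X4, X5, X6} → lossless.
Decomposition 2: common = {X3, X4, X5}, closure = {X3, X4, X5} → lossy.
Decomposition 3: common = {X3, X4}, closure = {X3, X4, X5} → lossy.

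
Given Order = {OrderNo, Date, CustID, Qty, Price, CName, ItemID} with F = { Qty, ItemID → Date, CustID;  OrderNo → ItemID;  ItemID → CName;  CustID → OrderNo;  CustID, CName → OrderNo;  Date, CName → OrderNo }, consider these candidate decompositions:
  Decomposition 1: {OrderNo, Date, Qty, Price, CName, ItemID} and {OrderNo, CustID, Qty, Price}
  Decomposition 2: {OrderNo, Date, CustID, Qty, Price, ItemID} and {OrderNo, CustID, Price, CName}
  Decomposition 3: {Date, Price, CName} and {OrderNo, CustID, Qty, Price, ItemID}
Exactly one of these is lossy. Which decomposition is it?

Decomposition 1: common = {OrderNo, Qty, Price}, closure = {OrderNo, Date, CustID, Qty, Price, CName, ItemID} → lossless.
Decomposition 2: common = {OrderNo, CustID, Price}, closure = {OrderNo, CustID, Price, CName, ItemID} → lossless.
Decomposition 3: common = {Price}, closure = {Price} → lossy.

Decomposition 3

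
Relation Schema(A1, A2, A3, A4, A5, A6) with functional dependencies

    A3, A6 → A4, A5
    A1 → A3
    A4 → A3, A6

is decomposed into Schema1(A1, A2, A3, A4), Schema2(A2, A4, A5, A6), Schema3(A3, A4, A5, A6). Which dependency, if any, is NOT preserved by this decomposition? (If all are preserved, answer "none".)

none

A3, A6 → A4, A5 lies within Schema3.
A1 → A3 lies within Schema1.
A4 → A3, A6 lies within Schema3.
Every dependency is enforceable on the fragments, so the decomposition is dependency-preserving.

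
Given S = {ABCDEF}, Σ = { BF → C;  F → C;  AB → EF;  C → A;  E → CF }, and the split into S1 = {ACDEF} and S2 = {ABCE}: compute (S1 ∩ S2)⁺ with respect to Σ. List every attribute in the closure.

ACEF

S1 ∩ S2 = {ACE}.
E → CF applies, adding F
Closure: {ACEF}.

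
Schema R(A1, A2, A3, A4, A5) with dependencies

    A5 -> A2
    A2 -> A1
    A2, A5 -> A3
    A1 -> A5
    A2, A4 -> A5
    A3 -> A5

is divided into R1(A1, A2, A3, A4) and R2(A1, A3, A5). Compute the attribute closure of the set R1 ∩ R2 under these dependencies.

A1, A2, A3, A5

R1 ∩ R2 = {A1, A3}.
A1 → A5 applies, adding A5
A5 → A2 applies, adding A2
Closure: {A1, A2, A3, A5}.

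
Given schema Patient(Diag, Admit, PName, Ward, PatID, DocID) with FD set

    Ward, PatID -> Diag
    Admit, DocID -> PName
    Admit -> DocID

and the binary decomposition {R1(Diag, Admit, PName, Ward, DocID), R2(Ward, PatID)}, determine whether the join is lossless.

Common attributes: R1 ∩ R2 = {Ward}.
No dependency enlarges {Ward}, so (Ward)⁺ = {Ward}.
The closure contains neither all of R1 = {Diag, Admit, PName, Ward, DocID} nor all of R2 = {Ward, PatID}, so the common attributes are not a superkey of either fragment. The join is lossy.

No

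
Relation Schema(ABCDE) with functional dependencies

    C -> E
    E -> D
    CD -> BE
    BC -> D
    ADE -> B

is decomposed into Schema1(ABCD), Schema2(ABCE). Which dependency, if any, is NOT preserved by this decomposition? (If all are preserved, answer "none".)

E -> D

Check E → D: no single fragment contains all of {DE}, and the restricted closure of {E} across the fragments never reaches {D}.
C → E is preserved.
CD → BE is preserved.
BC → D is preserved.
ADE → B is preserved.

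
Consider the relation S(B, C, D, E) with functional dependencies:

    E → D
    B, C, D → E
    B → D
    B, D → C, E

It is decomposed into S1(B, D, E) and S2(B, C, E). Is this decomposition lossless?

Common attributes: S1 ∩ S2 = {B, E}.
Closure of {B, E}: E → D applies, adding D; B, D → C, E applies, adding C. So (B, E)⁺ = {B, C, D, E}.
This closure contains every attribute of S1, so S1 ∩ S2 → S1. The join is lossless.

Yes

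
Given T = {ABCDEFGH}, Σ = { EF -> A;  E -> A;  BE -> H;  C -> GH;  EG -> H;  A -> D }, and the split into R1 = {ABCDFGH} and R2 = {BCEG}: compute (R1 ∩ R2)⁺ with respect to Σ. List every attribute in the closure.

R1 ∩ R2 = {BCG}.
C → GH applies, adding H
Closure: {BCGH}.

BCGH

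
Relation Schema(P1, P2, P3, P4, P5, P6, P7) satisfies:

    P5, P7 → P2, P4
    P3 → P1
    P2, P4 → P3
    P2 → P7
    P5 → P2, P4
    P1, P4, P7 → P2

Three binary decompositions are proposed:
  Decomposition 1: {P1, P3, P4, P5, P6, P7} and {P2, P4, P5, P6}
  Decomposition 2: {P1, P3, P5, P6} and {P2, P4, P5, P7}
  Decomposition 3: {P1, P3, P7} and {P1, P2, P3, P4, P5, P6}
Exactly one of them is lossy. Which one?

Decomposition 3

Decomposition 1: common = {P4, P5, P6}, closure = {P1, P2, P3, P4, P5, P6, P7} → lossless.
Decomposition 2: common = {P5}, closure = {P1, P2, P3, P4, P5, P7} → lossless.
Decomposition 3: common = {P1, P3}, closure = {P1, P3} → lossy.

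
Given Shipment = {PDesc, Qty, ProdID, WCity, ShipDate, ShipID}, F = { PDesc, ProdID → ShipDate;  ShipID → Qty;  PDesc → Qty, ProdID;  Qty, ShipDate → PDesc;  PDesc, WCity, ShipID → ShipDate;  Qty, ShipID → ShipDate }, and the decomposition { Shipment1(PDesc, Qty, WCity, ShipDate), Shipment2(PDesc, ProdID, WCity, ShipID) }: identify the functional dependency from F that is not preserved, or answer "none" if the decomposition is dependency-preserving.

none

PDesc, ProdID → ShipDate: restricted closure across fragments reaches ShipDate.
ShipID → Qty: restricted closure across fragments reaches Qty.
PDesc → Qty, ProdID: restricted closure across fragments reaches Qty, ProdID.
Qty, ShipDate → PDesc lies within Shipment1.
PDesc, WCity, ShipID → ShipDate: restricted closure across fragments reaches ShipDate.
Qty, ShipID → ShipDate: restricted closure across fragments reaches ShipDate.
Every dependency is enforceable on the fragments, so the decomposition is dependency-preserving.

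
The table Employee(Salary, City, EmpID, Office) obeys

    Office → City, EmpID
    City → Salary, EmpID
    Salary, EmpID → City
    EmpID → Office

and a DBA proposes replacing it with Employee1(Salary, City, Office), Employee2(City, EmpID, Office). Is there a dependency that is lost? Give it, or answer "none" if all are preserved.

none

Office → City, EmpID lies within Employee2.
City → Salary, EmpID: restricted closure across fragments reaches Salary, EmpID.
Salary, EmpID → City: restricted closure across fragments reaches City.
EmpID → Office lies within Employee2.
Every dependency is enforceable on the fragments, so the decomposition is dependency-preserving.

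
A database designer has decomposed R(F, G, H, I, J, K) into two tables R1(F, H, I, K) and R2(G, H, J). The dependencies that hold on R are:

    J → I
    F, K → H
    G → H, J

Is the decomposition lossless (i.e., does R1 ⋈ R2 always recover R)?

No

Common attributes: R1 ∩ R2 = {H}.
No dependency enlarges {H}, so (H)⁺ = {H}.
The closure contains neither all of R1 = {F, H, I, K} nor all of R2 = {G, H, J}, so the common attributes are not a superkey of either fragment. The join is lossy.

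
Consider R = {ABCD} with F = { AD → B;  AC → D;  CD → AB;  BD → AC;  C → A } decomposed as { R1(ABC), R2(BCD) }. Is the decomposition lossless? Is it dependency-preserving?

lossless but not dependency-preserving

Lossless test: (BC)⁺ = {ABCD}, which contains all of one fragment — lossless.
Dependency preservation: the restricted closure of {AD} across the fragments never reaches {B}, so AD → B cannot be enforced without a join — not preserved.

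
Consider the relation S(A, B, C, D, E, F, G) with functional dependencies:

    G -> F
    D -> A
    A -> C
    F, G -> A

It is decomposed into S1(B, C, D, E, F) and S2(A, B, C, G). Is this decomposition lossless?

No

Common attributes: S1 ∩ S2 = {B, C}.
No dependency enlarges {B, C}, so (B, C)⁺ = {B, C}.
The closure contains neither all of S1 = {B, C, D, E, F} nor all of S2 = {A, B, C, G}, so the common attributes are not a superkey of either fragment. The join is lossy.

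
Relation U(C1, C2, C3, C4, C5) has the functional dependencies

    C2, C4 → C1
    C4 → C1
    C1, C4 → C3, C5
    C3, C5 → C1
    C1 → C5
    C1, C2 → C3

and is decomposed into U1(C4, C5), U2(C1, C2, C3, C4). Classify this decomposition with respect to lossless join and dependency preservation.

Lossless test: (C4)⁺ = {C1, C3, C4, C5}, which contains all of one fragment — lossless.
Dependency preservation: the restricted closure of {C3, C5} across the fragments never reaches {C1}, so C3, C5 → C1 cannot be enforced without a join — not preserved.

lossless but not dependency-preserving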